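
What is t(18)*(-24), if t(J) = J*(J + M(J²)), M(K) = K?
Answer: -147744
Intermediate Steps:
t(J) = J*(J + J²)
t(18)*(-24) = (18²*(1 + 18))*(-24) = (324*19)*(-24) = 6156*(-24) = -147744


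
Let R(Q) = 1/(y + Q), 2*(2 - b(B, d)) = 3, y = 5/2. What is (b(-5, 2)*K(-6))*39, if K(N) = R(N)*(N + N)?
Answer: 468/7 ≈ 66.857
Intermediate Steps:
y = 5/2 (y = 5*(½) = 5/2 ≈ 2.5000)
b(B, d) = ½ (b(B, d) = 2 - ½*3 = 2 - 3/2 = ½)
R(Q) = 1/(5/2 + Q)
K(N) = 4*N/(5 + 2*N) (K(N) = (2/(5 + 2*N))*(N + N) = (2/(5 + 2*N))*(2*N) = 4*N/(5 + 2*N))
(b(-5, 2)*K(-6))*39 = ((4*(-6)/(5 + 2*(-6)))/2)*39 = ((4*(-6)/(5 - 12))/2)*39 = ((4*(-6)/(-7))/2)*39 = ((4*(-6)*(-⅐))/2)*39 = ((½)*(24/7))*39 = (12/7)*39 = 468/7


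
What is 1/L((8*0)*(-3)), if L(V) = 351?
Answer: 1/351 ≈ 0.0028490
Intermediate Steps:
1/L((8*0)*(-3)) = 1/351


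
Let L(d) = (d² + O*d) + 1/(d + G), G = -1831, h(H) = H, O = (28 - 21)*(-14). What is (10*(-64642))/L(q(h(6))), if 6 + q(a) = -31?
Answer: -1207512560/9330659 ≈ -129.41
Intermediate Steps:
O = -98 (O = 7*(-14) = -98)
q(a) = -37 (q(a) = -6 - 31 = -37)
L(d) = d² + 1/(-1831 + d) - 98*d (L(d) = (d² - 98*d) + 1/(d - 1831) = (d² - 98*d) + 1/(-1831 + d) = d² + 1/(-1831 + d) - 98*d)
(10*(-64642))/L(q(h(6))) = (10*(-64642))/(((1 + (-37)³ - 1929*(-37)² + 179438*(-37))/(-1831 - 37))) = -646420*(-1868/(1 - 50653 - 1929*1369 - 6639206)) = -646420*(-1868/(1 - 50653 - 2640801 - 6639206)) = -646420/((-1/1868*(-9330659))) = -646420/9330659/1868 = -646420*1868/9330659 = -1207512560/9330659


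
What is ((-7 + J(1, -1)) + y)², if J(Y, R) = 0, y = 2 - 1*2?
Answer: 49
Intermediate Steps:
y = 0 (y = 2 - 2 = 0)
((-7 + J(1, -1)) + y)² = ((-7 + 0) + 0)² = (-7 + 0)² = (-7)² = 49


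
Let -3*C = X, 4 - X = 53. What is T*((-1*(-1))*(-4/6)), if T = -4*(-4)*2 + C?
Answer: -290/9 ≈ -32.222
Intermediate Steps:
X = -49 (X = 4 - 1*53 = 4 - 53 = -49)
C = 49/3 (C = -1/3*(-49) = 49/3 ≈ 16.333)
T = 145/3 (T = -4*(-4)*2 + 49/3 = 16*2 + 49/3 = 32 + 49/3 = 145/3 ≈ 48.333)
T*((-1*(-1))*(-4/6)) = 145*((-1*(-1))*(-4/6))/3 = 145*(1*(-4*1/6))/3 = 145*(1*(-2/3))/3 = (145/3)*(-2/3) = -290/9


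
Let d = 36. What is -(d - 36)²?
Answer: 0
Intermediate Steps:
-(d - 36)² = -(36 - 36)² = -1*0² = -1*0 = 0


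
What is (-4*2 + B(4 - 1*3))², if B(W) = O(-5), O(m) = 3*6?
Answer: 100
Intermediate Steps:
O(m) = 18
B(W) = 18
(-4*2 + B(4 - 1*3))² = (-4*2 + 18)² = (-8 + 18)² = 10² = 100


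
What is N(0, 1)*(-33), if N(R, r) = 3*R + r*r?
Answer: -33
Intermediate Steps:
N(R, r) = r² + 3*R (N(R, r) = 3*R + r² = r² + 3*R)
N(0, 1)*(-33) = (1² + 3*0)*(-33) = (1 + 0)*(-33) = 1*(-33) = -33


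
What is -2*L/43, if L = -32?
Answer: 64/43 ≈ 1.4884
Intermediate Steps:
-2*L/43 = -(-64)/43 = -2*(-32/43) = 64/43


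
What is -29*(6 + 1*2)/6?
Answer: -116/3 ≈ -38.667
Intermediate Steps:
-29*(6 + 1*2)/6 = -29*(6 + 2)/6 = -232/6 = -29*4/3 = -116/3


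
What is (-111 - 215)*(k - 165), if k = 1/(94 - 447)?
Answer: 18988196/353 ≈ 53791.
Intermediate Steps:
k = -1/353 (k = 1/(-353) = -1/353 ≈ -0.0028329)
(-111 - 215)*(k - 165) = (-111 - 215)*(-1/353 - 165) = -326*(-58246/353) = 18988196/353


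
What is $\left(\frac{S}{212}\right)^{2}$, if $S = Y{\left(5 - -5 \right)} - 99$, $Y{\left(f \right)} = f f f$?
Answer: $\frac{289}{16} \approx 18.063$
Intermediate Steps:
$Y{\left(f \right)} = f^{3}$ ($Y{\left(f \right)} = f^{2} f = f^{3}$)
$S = 901$ ($S = \left(5 - -5\right)^{3} - 99 = \left(5 + 5\right)^{3} - 99 = 10^{3} - 99 = 1000 - 99 = 901$)
$\left(\frac{S}{212}\right)^{2} = \left(\frac{901}{212}\right)^{2} = \left(901 \cdot \frac{1}{212}\right)^{2} = \left(\frac{17}{4}\right)^{2} = \frac{289}{16}$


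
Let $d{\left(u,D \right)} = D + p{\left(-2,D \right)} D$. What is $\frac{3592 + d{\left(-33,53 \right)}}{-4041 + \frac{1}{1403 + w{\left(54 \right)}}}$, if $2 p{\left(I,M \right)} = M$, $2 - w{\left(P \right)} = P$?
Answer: $- \frac{13643749}{10918780} \approx -1.2496$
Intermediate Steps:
$w{\left(P \right)} = 2 - P$
$p{\left(I,M \right)} = \frac{M}{2}$
$d{\left(u,D \right)} = D + \frac{D^{2}}{2}$ ($d{\left(u,D \right)} = D + \frac{D}{2} D = D + \frac{D^{2}}{2}$)
$\frac{3592 + d{\left(-33,53 \right)}}{-4041 + \frac{1}{1403 + w{\left(54 \right)}}} = \frac{3592 + \frac{1}{2} \cdot 53 \left(2 + 53\right)}{-4041 + \frac{1}{1403 + \left(2 - 54\right)}} = \frac{3592 + \frac{1}{2} \cdot 53 \cdot 55}{-4041 + \frac{1}{1403 + \left(2 - 54\right)}} = \frac{3592 + \frac{2915}{2}}{-4041 + \frac{1}{1403 - 52}} = \frac{10099}{2 \left(-4041 + \frac{1}{1351}\right)} = \frac{10099}{2 \left(- \frac{5459390}{1351}\right)} = \frac{10099}{2} \left(- \frac{1351}{5459390}\right) = - \frac{13643749}{10918780}$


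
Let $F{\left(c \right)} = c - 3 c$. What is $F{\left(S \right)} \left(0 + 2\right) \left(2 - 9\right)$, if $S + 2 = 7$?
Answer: $140$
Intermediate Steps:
$S = 5$ ($S = -2 + 7 = 5$)
$F{\left(c \right)} = - 2 c$
$F{\left(S \right)} \left(0 + 2\right) \left(2 - 9\right) = \left(-2\right) 5 \left(0 + 2\right) \left(2 - 9\right) = - 10 \cdot 2 \left(-7\right) = \left(-10\right) \left(-14\right) = 140$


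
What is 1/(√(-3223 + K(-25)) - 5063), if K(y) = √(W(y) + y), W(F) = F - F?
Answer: -1/(5063 - √(-3223 + 5*I)) ≈ -0.00019749 - 2.2145e-6*I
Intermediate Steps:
W(F) = 0
K(y) = √y (K(y) = √(0 + y) = √y)
1/(√(-3223 + K(-25)) - 5063) = 1/(√(-3223 + √(-25)) - 5063) = 1/(√(-3223 + 5*I) - 5063) = 1/(-5063 + √(-3223 + 5*I))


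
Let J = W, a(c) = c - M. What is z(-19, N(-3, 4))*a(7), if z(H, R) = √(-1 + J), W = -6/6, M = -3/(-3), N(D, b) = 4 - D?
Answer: 6*I*√2 ≈ 8.4853*I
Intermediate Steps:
M = 1 (M = -3*(-⅓) = 1)
W = -1 (W = -6*⅙ = -1)
a(c) = -1 + c (a(c) = c - 1*1 = c - 1 = -1 + c)
J = -1
z(H, R) = I*√2 (z(H, R) = √(-1 - 1) = √(-2) = I*√2)
z(-19, N(-3, 4))*a(7) = (I*√2)*(-1 + 7) = (I*√2)*6 = 6*I*√2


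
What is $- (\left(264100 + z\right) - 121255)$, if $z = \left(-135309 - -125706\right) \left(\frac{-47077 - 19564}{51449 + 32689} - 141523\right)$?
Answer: $- \frac{38120005967685}{28046} \approx -1.3592 \cdot 10^{9}$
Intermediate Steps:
$z = \frac{38115999736815}{28046}$ ($z = \left(-135309 + 125706\right) \left(- \frac{66641}{84138} - 141523\right) = - 9603 \left(\left(-66641\right) \frac{1}{84138} - 141523\right) = - 9603 \left(- \frac{66641}{84138} - 141523\right) = \left(-9603\right) \left(- \frac{11907528815}{84138}\right) = \frac{38115999736815}{28046} \approx 1.3591 \cdot 10^{9}$)
$- (\left(264100 + z\right) - 121255) = - (\left(264100 + \frac{38115999736815}{28046}\right) - 121255) = - (\frac{38123406685415}{28046} - 121255) = \left(-1\right) \frac{38120005967685}{28046} = - \frac{38120005967685}{28046}$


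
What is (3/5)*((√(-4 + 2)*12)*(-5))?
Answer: -36*I*√2 ≈ -50.912*I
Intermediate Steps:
(3/5)*((√(-4 + 2)*12)*(-5)) = (3*(⅕))*((√(-2)*12)*(-5)) = 3*(((I*√2)*12)*(-5))/5 = 3*((12*I*√2)*(-5))/5 = 3*(-60*I*√2)/5 = -36*I*√2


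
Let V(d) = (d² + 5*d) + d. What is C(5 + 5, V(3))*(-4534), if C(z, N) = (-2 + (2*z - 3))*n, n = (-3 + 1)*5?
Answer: 680100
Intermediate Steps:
V(d) = d² + 6*d
n = -10 (n = -2*5 = -10)
C(z, N) = 50 - 20*z (C(z, N) = (-2 + (2*z - 3))*(-10) = (-2 + (-3 + 2*z))*(-10) = (-5 + 2*z)*(-10) = 50 - 20*z)
C(5 + 5, V(3))*(-4534) = (50 - 20*(5 + 5))*(-4534) = (50 - 20*10)*(-4534) = (50 - 200)*(-4534) = -150*(-4534) = 680100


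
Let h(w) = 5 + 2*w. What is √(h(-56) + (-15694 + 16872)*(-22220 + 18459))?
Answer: 3*I*√492285 ≈ 2104.9*I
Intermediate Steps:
√(h(-56) + (-15694 + 16872)*(-22220 + 18459)) = √((5 + 2*(-56)) + (-15694 + 16872)*(-22220 + 18459)) = √((5 - 112) + 1178*(-3761)) = √(-107 - 4430458) = √(-4430565) = 3*I*√492285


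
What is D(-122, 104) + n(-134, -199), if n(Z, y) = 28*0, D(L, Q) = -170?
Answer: -170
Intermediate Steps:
n(Z, y) = 0
D(-122, 104) + n(-134, -199) = -170 + 0 = -170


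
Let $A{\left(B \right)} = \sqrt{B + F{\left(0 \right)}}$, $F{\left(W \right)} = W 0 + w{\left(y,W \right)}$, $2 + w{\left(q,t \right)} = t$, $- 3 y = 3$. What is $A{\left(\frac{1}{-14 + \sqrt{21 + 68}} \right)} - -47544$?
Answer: $47544 + \frac{\sqrt{-29 + 2 \sqrt{89}}}{\sqrt{14 - \sqrt{89}}} \approx 47544.0 + 1.4896 i$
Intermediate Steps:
$y = -1$ ($y = \left(- \frac{1}{3}\right) 3 = -1$)
$w{\left(q,t \right)} = -2 + t$
$F{\left(W \right)} = -2 + W$ ($F{\left(W \right)} = W 0 + \left(-2 + W\right) = 0 + \left(-2 + W\right) = -2 + W$)
$A{\left(B \right)} = \sqrt{-2 + B}$ ($A{\left(B \right)} = \sqrt{B + \left(-2 + 0\right)} = \sqrt{B - 2} = \sqrt{-2 + B}$)
$A{\left(\frac{1}{-14 + \sqrt{21 + 68}} \right)} - -47544 = \sqrt{-2 + \frac{1}{-14 + \sqrt{21 + 68}}} - -47544 = \sqrt{-2 + \frac{1}{-14 + \sqrt{89}}} + 47544 = 47544 + \sqrt{-2 + \frac{1}{-14 + \sqrt{89}}}$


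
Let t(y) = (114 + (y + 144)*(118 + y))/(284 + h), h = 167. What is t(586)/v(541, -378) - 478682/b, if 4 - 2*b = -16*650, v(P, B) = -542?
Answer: -29920997578/317896821 ≈ -94.122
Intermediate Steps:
b = 5202 (b = 2 - (-8)*650 = 2 - ½*(-10400) = 2 + 5200 = 5202)
t(y) = 114/451 + (118 + y)*(144 + y)/451 (t(y) = (114 + (y + 144)*(118 + y))/(284 + 167) = (114 + (144 + y)*(118 + y))/451 = (114 + (118 + y)*(144 + y))*(1/451) = 114/451 + (118 + y)*(144 + y)/451)
t(586)/v(541, -378) - 478682/b = (17106/451 + (1/451)*586² + (262/451)*586)/(-542) - 478682/5202 = (17106/451 + (1/451)*343396 + 153532/451)*(-1/542) - 478682*1/5202 = (17106/451 + 343396/451 + 153532/451)*(-1/542) - 239341/2601 = (514034/451)*(-1/542) - 239341/2601 = -257017/122221 - 239341/2601 = -29920997578/317896821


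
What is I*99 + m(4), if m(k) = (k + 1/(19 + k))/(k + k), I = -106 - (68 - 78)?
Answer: -1748643/184 ≈ -9503.5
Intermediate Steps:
I = -96 (I = -106 - 1*(-10) = -106 + 10 = -96)
m(k) = (k + 1/(19 + k))/(2*k) (m(k) = (k + 1/(19 + k))/((2*k)) = (k + 1/(19 + k))*(1/(2*k)) = (k + 1/(19 + k))/(2*k))
I*99 + m(4) = -96*99 + (½)*(1 + 4² + 19*4)/(4*(19 + 4)) = -9504 + (½)*(¼)*(1 + 16 + 76)/23 = -9504 + (½)*(¼)*(1/23)*93 = -9504 + 93/184 = -1748643/184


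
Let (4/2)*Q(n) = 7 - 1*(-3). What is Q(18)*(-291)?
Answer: -1455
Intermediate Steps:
Q(n) = 5 (Q(n) = (7 - 1*(-3))/2 = (7 + 3)/2 = (1/2)*10 = 5)
Q(18)*(-291) = 5*(-291) = -1455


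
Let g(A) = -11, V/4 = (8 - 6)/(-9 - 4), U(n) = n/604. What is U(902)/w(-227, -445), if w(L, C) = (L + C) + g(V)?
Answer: -451/206266 ≈ -0.0021865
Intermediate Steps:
U(n) = n/604 (U(n) = n*(1/604) = n/604)
V = -8/13 (V = 4*((8 - 6)/(-9 - 4)) = 4*(2/(-13)) = 4*(2*(-1/13)) = 4*(-2/13) = -8/13 ≈ -0.61539)
w(L, C) = -11 + C + L (w(L, C) = (L + C) - 11 = (C + L) - 11 = -11 + C + L)
U(902)/w(-227, -445) = ((1/604)*902)/(-11 - 445 - 227) = (451/302)/(-683) = (451/302)*(-1/683) = -451/206266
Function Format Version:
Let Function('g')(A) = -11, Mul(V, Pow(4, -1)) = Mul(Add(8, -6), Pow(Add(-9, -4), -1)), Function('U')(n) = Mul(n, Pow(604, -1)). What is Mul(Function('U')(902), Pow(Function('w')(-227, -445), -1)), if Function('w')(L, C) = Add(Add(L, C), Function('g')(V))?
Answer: Rational(-451, 206266) ≈ -0.0021865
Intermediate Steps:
Function('U')(n) = Mul(Rational(1, 604), n) (Function('U')(n) = Mul(n, Rational(1, 604)) = Mul(Rational(1, 604), n))
V = Rational(-8, 13) (V = Mul(4, Mul(Add(8, -6), Pow(Add(-9, -4), -1))) = Mul(4, Mul(2, Pow(-13, -1))) = Mul(4, Mul(2, Rational(-1, 13))) = Mul(4, Rational(-2, 13)) = Rational(-8, 13) ≈ -0.61539)
Function('w')(L, C) = Add(-11, C, L) (Function('w')(L, C) = Add(Add(L, C), -11) = Add(Add(C, L), -11) = Add(-11, C, L))
Mul(Function('U')(902), Pow(Function('w')(-227, -445), -1)) = Mul(Mul(Rational(1, 604), 902), Pow(Add(-11, -445, -227), -1)) = Mul(Rational(451, 302), Pow(-683, -1)) = Mul(Rational(451, 302), Rational(-1, 683)) = Rational(-451, 206266)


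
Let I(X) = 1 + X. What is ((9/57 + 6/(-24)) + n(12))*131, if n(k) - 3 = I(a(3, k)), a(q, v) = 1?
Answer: 48863/76 ≈ 642.93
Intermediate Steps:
n(k) = 5 (n(k) = 3 + (1 + 1) = 3 + 2 = 5)
((9/57 + 6/(-24)) + n(12))*131 = ((9/57 + 6/(-24)) + 5)*131 = ((9*(1/57) + 6*(-1/24)) + 5)*131 = ((3/19 - ¼) + 5)*131 = (-7/76 + 5)*131 = (373/76)*131 = 48863/76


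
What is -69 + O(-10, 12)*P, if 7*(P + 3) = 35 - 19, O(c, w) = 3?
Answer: -498/7 ≈ -71.143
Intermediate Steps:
P = -5/7 (P = -3 + (35 - 19)/7 = -3 + (⅐)*16 = -3 + 16/7 = -5/7 ≈ -0.71429)
-69 + O(-10, 12)*P = -69 + 3*(-5/7) = -69 - 15/7 = -498/7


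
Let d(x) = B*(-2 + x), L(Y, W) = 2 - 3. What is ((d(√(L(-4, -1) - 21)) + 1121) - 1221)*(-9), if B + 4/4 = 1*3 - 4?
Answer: 864 + 18*I*√22 ≈ 864.0 + 84.427*I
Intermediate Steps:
L(Y, W) = -1
B = -2 (B = -1 + (1*3 - 4) = -1 + (3 - 4) = -1 - 1 = -2)
d(x) = 4 - 2*x (d(x) = -2*(-2 + x) = 4 - 2*x)
((d(√(L(-4, -1) - 21)) + 1121) - 1221)*(-9) = (((4 - 2*√(-1 - 21)) + 1121) - 1221)*(-9) = (((4 - 2*I*√22) + 1121) - 1221)*(-9) = ((1125 - 2*I*√22) - 1221)*(-9) = (-96 - 2*I*√22)*(-9) = 864 + 18*I*√22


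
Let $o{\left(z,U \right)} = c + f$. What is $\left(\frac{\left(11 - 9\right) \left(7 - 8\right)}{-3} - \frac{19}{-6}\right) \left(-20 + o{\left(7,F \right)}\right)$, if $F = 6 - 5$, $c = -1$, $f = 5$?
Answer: $- \frac{184}{3} \approx -61.333$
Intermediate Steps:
$F = 1$ ($F = 6 - 5 = 1$)
$o{\left(z,U \right)} = 4$ ($o{\left(z,U \right)} = -1 + 5 = 4$)
$\left(\frac{\left(11 - 9\right) \left(7 - 8\right)}{-3} - \frac{19}{-6}\right) \left(-20 + o{\left(7,F \right)}\right) = \left(\frac{\left(11 - 9\right) \left(7 - 8\right)}{-3} - \frac{19}{-6}\right) \left(-20 + 4\right) = \left(2 \left(-1\right) \left(- \frac{1}{3}\right) - - \frac{19}{6}\right) \left(-16\right) = \left(\left(-2\right) \left(- \frac{1}{3}\right) + \frac{19}{6}\right) \left(-16\right) = \left(\frac{2}{3} + \frac{19}{6}\right) \left(-16\right) = \frac{23}{6} \left(-16\right) = - \frac{184}{3}$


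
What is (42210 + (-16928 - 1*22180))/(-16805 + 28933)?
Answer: 1551/6064 ≈ 0.25577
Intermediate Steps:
(42210 + (-16928 - 1*22180))/(-16805 + 28933) = (42210 + (-16928 - 22180))/12128 = (42210 - 39108)*(1/12128) = 3102*(1/12128) = 1551/6064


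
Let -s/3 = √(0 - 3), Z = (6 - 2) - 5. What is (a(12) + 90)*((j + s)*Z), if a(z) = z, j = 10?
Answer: -1020 + 306*I*√3 ≈ -1020.0 + 530.01*I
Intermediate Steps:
Z = -1 (Z = 4 - 5 = -1)
s = -3*I*√3 (s = -3*√(0 - 3) = -3*I*√3 ≈ -5.1962*I)
(a(12) + 90)*((j + s)*Z) = (12 + 90)*((10 - 3*I*√3)*(-1)) = 102*(-10 + 3*I*√3) = -1020 + 306*I*√3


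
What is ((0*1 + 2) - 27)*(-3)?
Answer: 75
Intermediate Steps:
((0*1 + 2) - 27)*(-3) = ((0 + 2) - 27)*(-3) = (2 - 27)*(-3) = -25*(-3) = 75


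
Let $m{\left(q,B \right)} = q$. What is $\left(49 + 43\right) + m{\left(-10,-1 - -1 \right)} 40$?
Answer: $-308$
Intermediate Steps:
$\left(49 + 43\right) + m{\left(-10,-1 - -1 \right)} 40 = \left(49 + 43\right) - 400 = 92 - 400 = -308$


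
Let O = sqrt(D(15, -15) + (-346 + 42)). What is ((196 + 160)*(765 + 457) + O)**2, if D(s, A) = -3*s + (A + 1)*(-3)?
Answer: (435032 + I*sqrt(307))**2 ≈ 1.8925e+11 + 1.5e+7*I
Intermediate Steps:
D(s, A) = -3 - 3*A - 3*s (D(s, A) = -3*s + (1 + A)*(-3) = -3*s + (-3 - 3*A) = -3 - 3*A - 3*s)
O = I*sqrt(307) (O = sqrt((-3 - 3*(-15) - 3*15) + (-346 + 42)) = sqrt((-3 + 45 - 45) - 304) = sqrt(-3 - 304) = sqrt(-307) = I*sqrt(307) ≈ 17.521*I)
((196 + 160)*(765 + 457) + O)**2 = ((196 + 160)*(765 + 457) + I*sqrt(307))**2 = (356*1222 + I*sqrt(307))**2 = (435032 + I*sqrt(307))**2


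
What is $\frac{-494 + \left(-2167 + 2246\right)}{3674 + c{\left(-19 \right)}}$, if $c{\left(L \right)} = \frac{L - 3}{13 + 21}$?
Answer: $- \frac{7055}{62447} \approx -0.11298$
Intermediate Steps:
$c{\left(L \right)} = - \frac{3}{34} + \frac{L}{34}$ ($c{\left(L \right)} = \frac{-3 + L}{34} = \left(-3 + L\right) \frac{1}{34} = - \frac{3}{34} + \frac{L}{34}$)
$\frac{-494 + \left(-2167 + 2246\right)}{3674 + c{\left(-19 \right)}} = \frac{-494 + \left(-2167 + 2246\right)}{3674 + \left(- \frac{3}{34} + \frac{1}{34} \left(-19\right)\right)} = \frac{-494 + 79}{3674 - \frac{11}{17}} = - \frac{415}{3674 - \frac{11}{17}} = - \frac{415}{\frac{62447}{17}} = \left(-415\right) \frac{17}{62447} = - \frac{7055}{62447}$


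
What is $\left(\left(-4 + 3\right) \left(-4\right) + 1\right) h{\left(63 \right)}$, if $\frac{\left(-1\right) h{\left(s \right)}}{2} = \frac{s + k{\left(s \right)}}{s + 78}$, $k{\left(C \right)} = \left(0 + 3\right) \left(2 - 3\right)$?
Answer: $- \frac{200}{47} \approx -4.2553$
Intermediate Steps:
$k{\left(C \right)} = -3$ ($k{\left(C \right)} = 3 \left(-1\right) = -3$)
$h{\left(s \right)} = - \frac{2 \left(-3 + s\right)}{78 + s}$ ($h{\left(s \right)} = - 2 \frac{s - 3}{s + 78} = - 2 \frac{-3 + s}{78 + s} = - \frac{2 \left(-3 + s\right)}{78 + s}$)
$\left(\left(-4 + 3\right) \left(-4\right) + 1\right) h{\left(63 \right)} = \left(\left(-4 + 3\right) \left(-4\right) + 1\right) \frac{2 \left(3 - 63\right)}{78 + 63} = \left(\left(-1\right) \left(-4\right) + 1\right) \frac{2 \left(3 - 63\right)}{141} = \left(4 + 1\right) 2 \cdot \frac{1}{141} \left(-60\right) = 5 \left(- \frac{40}{47}\right) = - \frac{200}{47}$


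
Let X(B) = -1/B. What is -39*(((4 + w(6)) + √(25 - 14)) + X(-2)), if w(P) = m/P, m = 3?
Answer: -195 - 39*√11 ≈ -324.35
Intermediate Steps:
w(P) = 3/P
-39*(((4 + w(6)) + √(25 - 14)) + X(-2)) = -39*(((4 + 3/6) + √(25 - 14)) - 1/(-2)) = -39*(((4 + 3*(⅙)) + √11) - 1*(-½)) = -39*(((4 + ½) + √11) + ½) = -39*((9/2 + √11) + ½) = -39*(5 + √11) = -195 - 39*√11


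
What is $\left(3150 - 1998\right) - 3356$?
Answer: $-2204$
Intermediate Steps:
$\left(3150 - 1998\right) - 3356 = 1152 - 3356 = -2204$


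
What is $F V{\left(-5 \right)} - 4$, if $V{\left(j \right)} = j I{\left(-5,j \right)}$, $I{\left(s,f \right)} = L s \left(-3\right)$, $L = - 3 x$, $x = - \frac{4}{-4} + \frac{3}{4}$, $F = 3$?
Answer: $\frac{4709}{4} \approx 1177.3$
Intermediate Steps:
$x = \frac{7}{4}$ ($x = \left(-4\right) \left(- \frac{1}{4}\right) + 3 \cdot \frac{1}{4} = 1 + \frac{3}{4} = \frac{7}{4} \approx 1.75$)
$L = - \frac{21}{4}$ ($L = \left(-3\right) \frac{7}{4} = - \frac{21}{4} \approx -5.25$)
$I{\left(s,f \right)} = \frac{63 s}{4}$ ($I{\left(s,f \right)} = - \frac{21 s}{4} \left(-3\right) = \frac{63 s}{4}$)
$V{\left(j \right)} = - \frac{315 j}{4}$ ($V{\left(j \right)} = j \frac{63}{4} \left(-5\right) = j \left(- \frac{315}{4}\right) = - \frac{315 j}{4}$)
$F V{\left(-5 \right)} - 4 = 3 \left(\left(- \frac{315}{4}\right) \left(-5\right)\right) - 4 = 3 \cdot \frac{1575}{4} - 4 = \frac{4725}{4} - 4 = \frac{4709}{4}$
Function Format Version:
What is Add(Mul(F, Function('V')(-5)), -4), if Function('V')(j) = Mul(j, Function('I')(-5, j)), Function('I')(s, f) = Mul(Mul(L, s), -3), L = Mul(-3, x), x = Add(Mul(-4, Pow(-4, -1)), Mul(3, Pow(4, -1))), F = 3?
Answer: Rational(4709, 4) ≈ 1177.3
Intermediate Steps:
x = Rational(7, 4) (x = Add(Mul(-4, Rational(-1, 4)), Mul(3, Rational(1, 4))) = Add(1, Rational(3, 4)) = Rational(7, 4) ≈ 1.7500)
L = Rational(-21, 4) (L = Mul(-3, Rational(7, 4)) = Rational(-21, 4) ≈ -5.2500)
Function('I')(s, f) = Mul(Rational(63, 4), s) (Function('I')(s, f) = Mul(Mul(Rational(-21, 4), s), -3) = Mul(Rational(63, 4), s))
Function('V')(j) = Mul(Rational(-315, 4), j) (Function('V')(j) = Mul(j, Mul(Rational(63, 4), -5)) = Mul(j, Rational(-315, 4)) = Mul(Rational(-315, 4), j))
Add(Mul(F, Function('V')(-5)), -4) = Add(Mul(3, Mul(Rational(-315, 4), -5)), -4) = Add(Mul(3, Rational(1575, 4)), -4) = Add(Rational(4725, 4), -4) = Rational(4709, 4)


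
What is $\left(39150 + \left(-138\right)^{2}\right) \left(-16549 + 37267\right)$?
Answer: $1205663292$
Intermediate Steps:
$\left(39150 + \left(-138\right)^{2}\right) \left(-16549 + 37267\right) = \left(39150 + 19044\right) 20718 = 58194 \cdot 20718 = 1205663292$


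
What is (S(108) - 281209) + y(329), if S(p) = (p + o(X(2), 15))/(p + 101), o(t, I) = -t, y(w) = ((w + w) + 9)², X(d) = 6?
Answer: 34209222/209 ≈ 1.6368e+5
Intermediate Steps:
y(w) = (9 + 2*w)² (y(w) = (2*w + 9)² = (9 + 2*w)²)
S(p) = (-6 + p)/(101 + p) (S(p) = (p - 1*6)/(p + 101) = (p - 6)/(101 + p) = (-6 + p)/(101 + p))
(S(108) - 281209) + y(329) = ((-6 + 108)/(101 + 108) - 281209) + (9 + 2*329)² = (102/209 - 281209) + (9 + 658)² = ((1/209)*102 - 281209) + 667² = (102/209 - 281209) + 444889 = -58772579/209 + 444889 = 34209222/209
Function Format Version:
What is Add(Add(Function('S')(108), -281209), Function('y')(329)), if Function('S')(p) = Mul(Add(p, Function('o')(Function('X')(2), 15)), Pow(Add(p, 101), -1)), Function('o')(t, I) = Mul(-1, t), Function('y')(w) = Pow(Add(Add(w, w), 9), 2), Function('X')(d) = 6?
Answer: Rational(34209222, 209) ≈ 1.6368e+5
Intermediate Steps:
Function('y')(w) = Pow(Add(9, Mul(2, w)), 2) (Function('y')(w) = Pow(Add(Mul(2, w), 9), 2) = Pow(Add(9, Mul(2, w)), 2))
Function('S')(p) = Mul(Pow(Add(101, p), -1), Add(-6, p)) (Function('S')(p) = Mul(Add(p, Mul(-1, 6)), Pow(Add(p, 101), -1)) = Mul(Add(p, -6), Pow(Add(101, p), -1)) = Mul(Add(-6, p), Pow(Add(101, p), -1)) = Mul(Pow(Add(101, p), -1), Add(-6, p)))
Add(Add(Function('S')(108), -281209), Function('y')(329)) = Add(Add(Mul(Pow(Add(101, 108), -1), Add(-6, 108)), -281209), Pow(Add(9, Mul(2, 329)), 2)) = Add(Add(Mul(Pow(209, -1), 102), -281209), Pow(Add(9, 658), 2)) = Add(Add(Mul(Rational(1, 209), 102), -281209), Pow(667, 2)) = Add(Add(Rational(102, 209), -281209), 444889) = Add(Rational(-58772579, 209), 444889) = Rational(34209222, 209)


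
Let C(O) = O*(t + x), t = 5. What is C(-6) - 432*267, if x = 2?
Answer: -115386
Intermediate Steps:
C(O) = 7*O (C(O) = O*(5 + 2) = O*7 = 7*O)
C(-6) - 432*267 = 7*(-6) - 432*267 = -42 - 115344 = -115386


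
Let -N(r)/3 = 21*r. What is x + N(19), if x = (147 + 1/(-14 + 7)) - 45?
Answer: -7666/7 ≈ -1095.1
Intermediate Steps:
x = 713/7 (x = (147 + 1/(-7)) - 45 = (147 - ⅐) - 45 = 1028/7 - 45 = 713/7 ≈ 101.86)
N(r) = -63*r
x + N(19) = 713/7 - 63*19 = 713/7 - 1197 = -7666/7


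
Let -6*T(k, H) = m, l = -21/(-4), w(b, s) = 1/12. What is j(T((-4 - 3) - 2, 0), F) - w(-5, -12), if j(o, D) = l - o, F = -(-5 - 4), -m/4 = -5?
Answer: 17/2 ≈ 8.5000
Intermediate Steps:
w(b, s) = 1/12
m = 20 (m = -4*(-5) = 20)
F = 9 (F = -1*(-9) = 9)
l = 21/4 (l = -21*(-¼) = 21/4 ≈ 5.2500)
T(k, H) = -10/3 (T(k, H) = -⅙*20 = -10/3)
j(o, D) = 21/4 - o
j(T((-4 - 3) - 2, 0), F) - w(-5, -12) = (21/4 - 1*(-10/3)) - 1*1/12 = (21/4 + 10/3) - 1/12 = 103/12 - 1/12 = 17/2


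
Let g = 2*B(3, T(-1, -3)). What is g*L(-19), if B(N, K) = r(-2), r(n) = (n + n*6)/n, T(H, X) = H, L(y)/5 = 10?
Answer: 700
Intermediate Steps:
L(y) = 50 (L(y) = 5*10 = 50)
r(n) = 7 (r(n) = (n + 6*n)/n = (7*n)/n = 7)
B(N, K) = 7
g = 14 (g = 2*7 = 14)
g*L(-19) = 14*50 = 700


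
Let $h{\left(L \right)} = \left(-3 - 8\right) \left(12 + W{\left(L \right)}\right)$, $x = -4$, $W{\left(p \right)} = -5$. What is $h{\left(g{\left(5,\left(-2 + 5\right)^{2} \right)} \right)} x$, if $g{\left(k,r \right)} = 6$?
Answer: $308$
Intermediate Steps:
$h{\left(L \right)} = -77$ ($h{\left(L \right)} = \left(-3 - 8\right) \left(12 - 5\right) = \left(-11\right) 7 = -77$)
$h{\left(g{\left(5,\left(-2 + 5\right)^{2} \right)} \right)} x = \left(-77\right) \left(-4\right) = 308$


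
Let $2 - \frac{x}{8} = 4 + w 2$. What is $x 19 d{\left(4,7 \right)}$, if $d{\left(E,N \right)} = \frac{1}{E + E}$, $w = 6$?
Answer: $-266$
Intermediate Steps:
$d{\left(E,N \right)} = \frac{1}{2 E}$
$x = -112$ ($x = 16 - 8 \left(4 + 6 \cdot 2\right) = 16 - 8 \left(4 + 12\right) = 16 - 128 = -112$)
$x 19 d{\left(4,7 \right)} = \left(-112\right) 19 \frac{1}{2 \cdot 4} = - 2128 \cdot \frac{1}{2} \cdot \frac{1}{4} = \left(-2128\right) \frac{1}{8} = -266$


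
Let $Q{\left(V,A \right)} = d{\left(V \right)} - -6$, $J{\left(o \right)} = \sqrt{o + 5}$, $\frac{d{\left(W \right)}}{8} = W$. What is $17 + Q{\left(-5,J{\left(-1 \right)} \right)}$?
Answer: $-17$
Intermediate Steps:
$d{\left(W \right)} = 8 W$
$J{\left(o \right)} = \sqrt{5 + o}$
$Q{\left(V,A \right)} = 6 + 8 V$ ($Q{\left(V,A \right)} = 8 V - -6 = 8 V + 6 = 6 + 8 V$)
$17 + Q{\left(-5,J{\left(-1 \right)} \right)} = 17 + \left(6 + 8 \left(-5\right)\right) = 17 + \left(6 - 40\right) = 17 - 34 = -17$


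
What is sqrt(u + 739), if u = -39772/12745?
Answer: 3*sqrt(13281398815)/12745 ≈ 27.127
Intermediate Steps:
u = -39772/12745 (u = -39772*1/12745 = -39772/12745 ≈ -3.1206)
sqrt(u + 739) = sqrt(-39772/12745 + 739) = sqrt(9378783/12745) = 3*sqrt(13281398815)/12745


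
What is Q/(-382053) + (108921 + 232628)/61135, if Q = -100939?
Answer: 136660725862/23356810155 ≈ 5.8510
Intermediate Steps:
Q/(-382053) + (108921 + 232628)/61135 = -100939/(-382053) + (108921 + 232628)/61135 = -100939*(-1/382053) + 341549*(1/61135) = 100939/382053 + 341549/61135 = 136660725862/23356810155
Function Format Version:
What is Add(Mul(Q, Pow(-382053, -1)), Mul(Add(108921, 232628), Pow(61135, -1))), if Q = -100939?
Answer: Rational(136660725862, 23356810155) ≈ 5.8510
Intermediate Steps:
Add(Mul(Q, Pow(-382053, -1)), Mul(Add(108921, 232628), Pow(61135, -1))) = Add(Mul(-100939, Pow(-382053, -1)), Mul(Add(108921, 232628), Pow(61135, -1))) = Add(Mul(-100939, Rational(-1, 382053)), Mul(341549, Rational(1, 61135))) = Add(Rational(100939, 382053), Rational(341549, 61135)) = Rational(136660725862, 23356810155)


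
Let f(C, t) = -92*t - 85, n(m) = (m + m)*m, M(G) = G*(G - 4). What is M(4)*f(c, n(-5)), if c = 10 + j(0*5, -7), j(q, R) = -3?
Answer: 0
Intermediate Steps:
M(G) = G*(-4 + G)
n(m) = 2*m**2 (n(m) = (2*m)*m = 2*m**2)
c = 7 (c = 10 - 3 = 7)
f(C, t) = -85 - 92*t
M(4)*f(c, n(-5)) = (4*(-4 + 4))*(-85 - 184*(-5)**2) = (4*0)*(-85 - 184*25) = 0*(-85 - 92*50) = 0*(-85 - 4600) = 0*(-4685) = 0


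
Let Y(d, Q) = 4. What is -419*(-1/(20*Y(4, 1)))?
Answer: 419/80 ≈ 5.2375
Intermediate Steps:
-419*(-1/(20*Y(4, 1))) = -419/((4*(-4))*5) = -419/((-16*5)) = -419/(-80) = -419*(-1/80) = 419/80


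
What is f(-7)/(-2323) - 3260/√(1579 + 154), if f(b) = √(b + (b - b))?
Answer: -3260*√1733/1733 - I*√7/2323 ≈ -78.31 - 0.0011389*I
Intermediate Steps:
f(b) = √b (f(b) = √(b + 0) = √b)
f(-7)/(-2323) - 3260/√(1579 + 154) = √(-7)/(-2323) - 3260/√(1579 + 154) = (I*√7)*(-1/2323) - 3260*√1733/1733 = -I*√7/2323 - 3260*√1733/1733 = -3260*√1733/1733 - I*√7/2323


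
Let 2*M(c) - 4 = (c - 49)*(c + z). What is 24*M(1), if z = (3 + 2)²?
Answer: -14928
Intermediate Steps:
z = 25 (z = 5² = 25)
M(c) = 2 + (-49 + c)*(25 + c)/2 (M(c) = 2 + ((c - 49)*(c + 25))/2 = 2 + ((-49 + c)*(25 + c))/2 = 2 + (-49 + c)*(25 + c)/2)
24*M(1) = 24*(-1221/2 + (½)*1² - 12*1) = 24*(-1221/2 + (½)*1 - 12) = 24*(-1221/2 + ½ - 12) = 24*(-622) = -14928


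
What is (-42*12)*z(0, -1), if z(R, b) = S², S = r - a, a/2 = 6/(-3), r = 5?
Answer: -40824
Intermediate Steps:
a = -4 (a = 2*(6/(-3)) = 2*(6*(-⅓)) = 2*(-2) = -4)
S = 9 (S = 5 - 1*(-4) = 5 + 4 = 9)
z(R, b) = 81 (z(R, b) = 9² = 81)
(-42*12)*z(0, -1) = -42*12*81 = -504*81 = -40824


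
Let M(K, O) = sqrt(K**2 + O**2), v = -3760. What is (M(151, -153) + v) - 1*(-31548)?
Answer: 27788 + sqrt(46210) ≈ 28003.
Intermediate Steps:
(M(151, -153) + v) - 1*(-31548) = (sqrt(151**2 + (-153)**2) - 3760) - 1*(-31548) = (sqrt(22801 + 23409) - 3760) + 31548 = (sqrt(46210) - 3760) + 31548 = (-3760 + sqrt(46210)) + 31548 = 27788 + sqrt(46210)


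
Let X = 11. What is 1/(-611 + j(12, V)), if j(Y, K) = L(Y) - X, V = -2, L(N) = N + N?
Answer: -1/598 ≈ -0.0016722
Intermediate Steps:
L(N) = 2*N
j(Y, K) = -11 + 2*Y (j(Y, K) = 2*Y - 1*11 = 2*Y - 11 = -11 + 2*Y)
1/(-611 + j(12, V)) = 1/(-611 + (-11 + 2*12)) = 1/(-611 + (-11 + 24)) = 1/(-611 + 13) = 1/(-598) = -1/598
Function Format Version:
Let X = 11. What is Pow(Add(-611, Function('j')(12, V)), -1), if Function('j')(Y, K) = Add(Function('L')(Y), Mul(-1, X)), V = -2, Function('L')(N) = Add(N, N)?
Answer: Rational(-1, 598) ≈ -0.0016722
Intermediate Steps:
Function('L')(N) = Mul(2, N)
Function('j')(Y, K) = Add(-11, Mul(2, Y)) (Function('j')(Y, K) = Add(Mul(2, Y), Mul(-1, 11)) = Add(Mul(2, Y), -11) = Add(-11, Mul(2, Y)))
Pow(Add(-611, Function('j')(12, V)), -1) = Pow(Add(-611, Add(-11, Mul(2, 12))), -1) = Pow(Add(-611, Add(-11, 24)), -1) = Pow(Add(-611, 13), -1) = Pow(-598, -1) = Rational(-1, 598)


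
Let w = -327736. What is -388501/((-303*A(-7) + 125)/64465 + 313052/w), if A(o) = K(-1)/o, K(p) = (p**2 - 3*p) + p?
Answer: 14364096878672170/35170399809 ≈ 4.0841e+5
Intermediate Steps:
K(p) = p**2 - 2*p
A(o) = 3/o (A(o) = (-(-2 - 1))/o = (-1*(-3))/o = 3/o)
-388501/((-303*A(-7) + 125)/64465 + 313052/w) = -388501/((-909/(-7) + 125)/64465 + 313052/(-327736)) = -388501/((-909*(-1)/7 + 125)*(1/64465) + 313052*(-1/327736)) = -388501/((-303*(-3/7) + 125)*(1/64465) - 78263/81934) = -388501/((909/7 + 125)*(1/64465) - 78263/81934) = -388501/((1784/7)*(1/64465) - 78263/81934) = -388501/(1784/451255 - 78263/81934) = -388501/(-35170399809/36973127170) = -388501*(-36973127170/35170399809) = 14364096878672170/35170399809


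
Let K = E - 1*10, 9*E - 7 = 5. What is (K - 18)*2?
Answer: -160/3 ≈ -53.333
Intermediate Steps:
E = 4/3 (E = 7/9 + (1/9)*5 = 7/9 + 5/9 = 4/3 ≈ 1.3333)
K = -26/3 (K = 4/3 - 1*10 = 4/3 - 10 = -26/3 ≈ -8.6667)
(K - 18)*2 = (-26/3 - 18)*2 = -80/3*2 = -160/3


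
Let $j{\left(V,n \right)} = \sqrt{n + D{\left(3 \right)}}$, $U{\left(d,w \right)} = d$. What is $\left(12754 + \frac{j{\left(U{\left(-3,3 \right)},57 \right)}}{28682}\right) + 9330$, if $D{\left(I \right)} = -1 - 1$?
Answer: $22084 + \frac{\sqrt{55}}{28682} \approx 22084.0$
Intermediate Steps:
$D{\left(I \right)} = -2$
$j{\left(V,n \right)} = \sqrt{-2 + n}$ ($j{\left(V,n \right)} = \sqrt{n - 2} = \sqrt{-2 + n}$)
$\left(12754 + \frac{j{\left(U{\left(-3,3 \right)},57 \right)}}{28682}\right) + 9330 = \left(12754 + \frac{\sqrt{-2 + 57}}{28682}\right) + 9330 = \left(12754 + \sqrt{55} \cdot \frac{1}{28682}\right) + 9330 = \left(12754 + \frac{\sqrt{55}}{28682}\right) + 9330 = 22084 + \frac{\sqrt{55}}{28682}$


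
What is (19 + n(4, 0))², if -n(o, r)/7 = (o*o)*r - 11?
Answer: 9216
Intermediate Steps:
n(o, r) = 77 - 7*r*o² (n(o, r) = -7*((o*o)*r - 11) = -7*(o²*r - 11) = -7*(r*o² - 11) = -7*(-11 + r*o²) = 77 - 7*r*o²)
(19 + n(4, 0))² = (19 + (77 - 7*0*4²))² = (19 + (77 - 7*0*16))² = (19 + (77 + 0))² = (19 + 77)² = 96² = 9216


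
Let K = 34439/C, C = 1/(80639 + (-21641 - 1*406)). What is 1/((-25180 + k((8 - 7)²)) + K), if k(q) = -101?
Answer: 1/2017824607 ≈ 4.9558e-10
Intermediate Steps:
C = 1/58592 (C = 1/(80639 + (-21641 - 406)) = 1/(80639 - 22047) = 1/58592 ≈ 1.7067e-5)
K = 2017849888 (K = 34439/(1/58592) = 34439*58592 = 2017849888)
1/((-25180 + k((8 - 7)²)) + K) = 1/((-25180 - 101) + 2017849888) = 1/(-25281 + 2017849888) = 1/2017824607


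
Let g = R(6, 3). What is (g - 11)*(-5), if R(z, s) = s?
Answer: 40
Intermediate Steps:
g = 3
(g - 11)*(-5) = (3 - 11)*(-5) = -8*(-5) = 40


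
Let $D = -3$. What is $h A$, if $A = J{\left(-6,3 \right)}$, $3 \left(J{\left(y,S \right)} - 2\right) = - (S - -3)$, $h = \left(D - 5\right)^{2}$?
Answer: $0$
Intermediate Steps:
$h = 64$ ($h = \left(-3 - 5\right)^{2} = \left(-8\right)^{2} = 64$)
$J{\left(y,S \right)} = 1 - \frac{S}{3}$ ($J{\left(y,S \right)} = 2 + \frac{\left(-1\right) \left(S - -3\right)}{3} = 2 + \frac{\left(-1\right) \left(S + 3\right)}{3} = 2 + \frac{\left(-1\right) \left(3 + S\right)}{3} = 2 + \frac{-3 - S}{3} = 2 - \left(1 + \frac{S}{3}\right) = 1 - \frac{S}{3}$)
$A = 0$ ($A = 1 - 1 = 0$)
$h A = 64 \cdot 0 = 0$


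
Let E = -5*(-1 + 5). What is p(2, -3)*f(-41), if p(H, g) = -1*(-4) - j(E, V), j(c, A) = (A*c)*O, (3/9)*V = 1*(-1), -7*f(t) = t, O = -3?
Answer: 7544/7 ≈ 1077.7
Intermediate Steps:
f(t) = -t/7
E = -20 (E = -5*4 = -20)
V = -3 (V = 3*(1*(-1)) = 3*(-1) = -3)
j(c, A) = -3*A*c (j(c, A) = (A*c)*(-3) = -3*A*c)
p(H, g) = 184 (p(H, g) = -1*(-4) - (-3)*(-3)*(-20) = 4 - 1*(-180) = 4 + 180 = 184)
p(2, -3)*f(-41) = 184*(-⅐*(-41)) = 184*(41/7) = 7544/7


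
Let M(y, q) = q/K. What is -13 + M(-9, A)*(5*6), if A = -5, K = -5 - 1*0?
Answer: 17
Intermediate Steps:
K = -5 (K = -5 + 0 = -5)
M(y, q) = -q/5 (M(y, q) = q/(-5) = q*(-⅕) = -q/5)
-13 + M(-9, A)*(5*6) = -13 + (-⅕*(-5))*(5*6) = -13 + 1*30 = -13 + 30 = 17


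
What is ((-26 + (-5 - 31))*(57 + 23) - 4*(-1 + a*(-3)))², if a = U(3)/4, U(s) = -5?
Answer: 24710841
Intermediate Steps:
a = -5/4 ≈ -1.2500
((-26 + (-5 - 31))*(57 + 23) - 4*(-1 + a*(-3)))² = ((-26 + (-5 - 31))*(57 + 23) - 4*(-1 - 5/4*(-3)))² = ((-26 - 36)*80 - 4*(-1 + 15/4))² = (-62*80 - 4*11/4)² = (-4960 - 11)² = (-4971)² = 24710841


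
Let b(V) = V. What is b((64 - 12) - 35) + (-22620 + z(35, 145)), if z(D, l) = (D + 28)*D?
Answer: -20398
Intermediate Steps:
z(D, l) = D*(28 + D) (z(D, l) = (28 + D)*D = D*(28 + D))
b((64 - 12) - 35) + (-22620 + z(35, 145)) = ((64 - 12) - 35) + (-22620 + 35*(28 + 35)) = (52 - 35) + (-22620 + 35*63) = 17 + (-22620 + 2205) = 17 - 20415 = -20398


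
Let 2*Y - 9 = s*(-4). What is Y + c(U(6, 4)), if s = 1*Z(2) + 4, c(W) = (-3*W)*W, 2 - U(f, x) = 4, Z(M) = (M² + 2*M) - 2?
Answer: -55/2 ≈ -27.500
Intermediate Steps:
Z(M) = -2 + M² + 2*M
U(f, x) = -2 (U(f, x) = 2 - 1*4 = 2 - 4 = -2)
c(W) = -3*W²
s = 10 (s = 1*(-2 + 2² + 2*2) + 4 = 1*(-2 + 4 + 4) + 4 = 1*6 + 4 = 6 + 4 = 10)
Y = -31/2 (Y = 9/2 + (10*(-4))/2 = 9/2 + (½)*(-40) = 9/2 - 20 = -31/2 ≈ -15.500)
Y + c(U(6, 4)) = -31/2 - 3*(-2)² = -31/2 - 3*4 = -31/2 - 12 = -55/2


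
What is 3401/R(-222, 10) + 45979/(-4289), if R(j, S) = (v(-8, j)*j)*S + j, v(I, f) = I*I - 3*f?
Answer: -74538361627/6951705558 ≈ -10.722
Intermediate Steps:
v(I, f) = I² - 3*f
R(j, S) = j + S*j*(64 - 3*j) (R(j, S) = (((-8)² - 3*j)*j)*S + j = ((64 - 3*j)*j)*S + j = (j*(64 - 3*j))*S + j = S*j*(64 - 3*j) + j = j + S*j*(64 - 3*j))
3401/R(-222, 10) + 45979/(-4289) = 3401/((-1*(-222)*(-1 + 10*(-64 + 3*(-222))))) + 45979/(-4289) = 3401/((-1*(-222)*(-1 + 10*(-64 - 666)))) + 45979*(-1/4289) = 3401/((-1*(-222)*(-1 + 10*(-730)))) - 45979/4289 = 3401/((-1*(-222)*(-1 - 7300))) - 45979/4289 = 3401/((-1*(-222)*(-7301))) - 45979/4289 = 3401/(-1620822) - 45979/4289 = 3401*(-1/1620822) - 45979/4289 = -3401/1620822 - 45979/4289 = -74538361627/6951705558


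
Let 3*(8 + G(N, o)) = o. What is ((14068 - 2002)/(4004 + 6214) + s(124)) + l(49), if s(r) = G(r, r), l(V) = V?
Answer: 426674/5109 ≈ 83.514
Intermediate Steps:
G(N, o) = -8 + o/3
s(r) = -8 + r/3
((14068 - 2002)/(4004 + 6214) + s(124)) + l(49) = ((14068 - 2002)/(4004 + 6214) + (-8 + (1/3)*124)) + 49 = (12066/10218 + (-8 + 124/3)) + 49 = (12066*(1/10218) + 100/3) + 49 = (2011/1703 + 100/3) + 49 = 176333/5109 + 49 = 426674/5109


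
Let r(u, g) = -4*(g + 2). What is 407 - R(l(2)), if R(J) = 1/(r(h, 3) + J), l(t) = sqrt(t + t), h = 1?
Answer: 7327/18 ≈ 407.06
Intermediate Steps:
r(u, g) = -8 - 4*g (r(u, g) = -4*(2 + g) = -8 - 4*g)
l(t) = sqrt(2)*sqrt(t) (l(t) = sqrt(2*t) = sqrt(2)*sqrt(t))
R(J) = 1/(-20 + J) (R(J) = 1/((-8 - 4*3) + J) = 1/((-8 - 12) + J) = 1/(-20 + J))
407 - R(l(2)) = 407 - 1/(-20 + sqrt(2)*sqrt(2)) = 407 - 1/(-20 + 2) = 407 - 1/(-18) = 407 - 1*(-1/18) = 407 + 1/18 = 7327/18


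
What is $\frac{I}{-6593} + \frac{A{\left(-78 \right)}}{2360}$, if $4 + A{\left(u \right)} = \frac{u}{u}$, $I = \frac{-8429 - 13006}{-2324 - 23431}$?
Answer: $- \frac{37332983}{26715627160} \approx -0.0013974$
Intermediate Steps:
$I = \frac{1429}{1717}$ ($I = - \frac{21435}{-25755} = \left(-21435\right) \left(- \frac{1}{25755}\right) = \frac{1429}{1717} \approx 0.83227$)
$A{\left(u \right)} = -3$ ($A{\left(u \right)} = -4 + \frac{u}{u} = -4 + 1 = -3$)
$\frac{I}{-6593} + \frac{A{\left(-78 \right)}}{2360} = \frac{1429}{1717 \left(-6593\right)} - \frac{3}{2360} = \frac{1429}{1717} \left(- \frac{1}{6593}\right) - \frac{3}{2360} = - \frac{1429}{11320181} - \frac{3}{2360} = - \frac{37332983}{26715627160}$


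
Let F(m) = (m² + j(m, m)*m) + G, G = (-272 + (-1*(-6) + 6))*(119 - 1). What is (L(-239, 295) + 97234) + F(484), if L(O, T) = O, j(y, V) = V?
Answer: 534827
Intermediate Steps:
G = -30680 (G = (-272 + (6 + 6))*118 = (-272 + 12)*118 = -260*118 = -30680)
F(m) = -30680 + 2*m² (F(m) = (m² + m*m) - 30680 = (m² + m²) - 30680 = 2*m² - 30680 = -30680 + 2*m²)
(L(-239, 295) + 97234) + F(484) = (-239 + 97234) + (-30680 + 2*484²) = 96995 + (-30680 + 2*234256) = 96995 + (-30680 + 468512) = 96995 + 437832 = 534827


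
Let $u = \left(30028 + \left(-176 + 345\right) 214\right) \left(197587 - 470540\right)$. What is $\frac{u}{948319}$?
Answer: $- \frac{18067850882}{948319} \approx -19053.0$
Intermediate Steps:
$u = -18067850882$ ($u = \left(30028 + 169 \cdot 214\right) \left(-272953\right) = \left(30028 + 36166\right) \left(-272953\right) = 66194 \left(-272953\right) = -18067850882$)
$\frac{u}{948319} = - \frac{18067850882}{948319}$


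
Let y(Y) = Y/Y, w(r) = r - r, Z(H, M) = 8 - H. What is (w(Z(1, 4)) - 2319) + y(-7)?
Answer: -2318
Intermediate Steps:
w(r) = 0
y(Y) = 1
(w(Z(1, 4)) - 2319) + y(-7) = (0 - 2319) + 1 = -2319 + 1 = -2318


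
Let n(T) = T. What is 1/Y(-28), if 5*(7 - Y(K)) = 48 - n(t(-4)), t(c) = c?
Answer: -5/17 ≈ -0.29412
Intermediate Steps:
Y(K) = -17/5 (Y(K) = 7 - (48 - 1*(-4))/5 = 7 - (48 + 4)/5 = 7 - 1/5*52 = 7 - 52/5 = -17/5)
1/Y(-28) = 1/(-17/5) = -5/17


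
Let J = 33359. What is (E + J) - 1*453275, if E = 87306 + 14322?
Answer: -318288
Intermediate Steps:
E = 101628
(E + J) - 1*453275 = (101628 + 33359) - 1*453275 = 134987 - 453275 = -318288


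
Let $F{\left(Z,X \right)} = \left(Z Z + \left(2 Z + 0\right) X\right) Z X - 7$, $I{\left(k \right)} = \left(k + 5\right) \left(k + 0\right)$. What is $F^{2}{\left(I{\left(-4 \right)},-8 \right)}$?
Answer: $6517809$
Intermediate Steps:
$I{\left(k \right)} = k \left(5 + k\right)$ ($I{\left(k \right)} = \left(5 + k\right) k = k \left(5 + k\right)$)
$F{\left(Z,X \right)} = -7 + X Z \left(Z^{2} + 2 X Z\right)$ ($F{\left(Z,X \right)} = \left(Z^{2} + 2 Z X\right) Z X - 7 = \left(Z^{2} + 2 X Z\right) Z X - 7 = Z \left(Z^{2} + 2 X Z\right) X - 7 = X Z \left(Z^{2} + 2 X Z\right) - 7 = -7 + X Z \left(Z^{2} + 2 X Z\right)$)
$F^{2}{\left(I{\left(-4 \right)},-8 \right)} = \left(-7 - 8 \left(- 4 \left(5 - 4\right)\right)^{3} + 2 \left(-8\right)^{2} \left(- 4 \left(5 - 4\right)\right)^{2}\right)^{2} = \left(-7 - 8 \left(\left(-4\right) 1\right)^{3} + 2 \cdot 64 \left(\left(-4\right) 1\right)^{2}\right)^{2} = \left(-7 - 8 \left(-4\right)^{3} + 2 \cdot 64 \left(-4\right)^{2}\right)^{2} = \left(-7 - -512 + 2 \cdot 64 \cdot 16\right)^{2} = \left(-7 + 512 + 2048\right)^{2} = 2553^{2} = 6517809$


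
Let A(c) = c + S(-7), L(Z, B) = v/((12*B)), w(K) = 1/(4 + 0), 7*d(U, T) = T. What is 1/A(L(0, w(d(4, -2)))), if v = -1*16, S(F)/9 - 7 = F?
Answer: -3/16 ≈ -0.18750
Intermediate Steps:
S(F) = 63 + 9*F
v = -16
d(U, T) = T/7
w(K) = 1/4
L(Z, B) = -4/(3*B) (L(Z, B) = -16*1/(12*B) = -4/(3*B))
A(c) = c (A(c) = c + (63 + 9*(-7)) = c + (63 - 63) = c + 0 = c)
1/A(L(0, w(d(4, -2)))) = 1/(-4/(3*1/4)) = 1/(-4/3*4) = 1/(-16/3) = -3/16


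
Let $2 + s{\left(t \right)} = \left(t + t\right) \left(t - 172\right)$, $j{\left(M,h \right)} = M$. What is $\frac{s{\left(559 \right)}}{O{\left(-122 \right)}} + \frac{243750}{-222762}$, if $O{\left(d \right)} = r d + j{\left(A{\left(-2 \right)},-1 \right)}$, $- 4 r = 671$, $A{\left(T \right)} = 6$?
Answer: $\frac{30463723281}{1520090761} \approx 20.041$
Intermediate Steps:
$r = - \frac{671}{4}$ ($r = \left(- \frac{1}{4}\right) 671 = - \frac{671}{4} \approx -167.75$)
$s{\left(t \right)} = -2 + 2 t \left(-172 + t\right)$ ($s{\left(t \right)} = -2 + \left(t + t\right) \left(t - 172\right) = -2 + 2 t \left(-172 + t\right)$)
$O{\left(d \right)} = 6 - \frac{671 d}{4}$ ($O{\left(d \right)} = - \frac{671 d}{4} + 6 = 6 - \frac{671 d}{4}$)
$\frac{s{\left(559 \right)}}{O{\left(-122 \right)}} + \frac{243750}{-222762} = \frac{-2 - 192296 + 2 \cdot 559^{2}}{6 - - \frac{40931}{2}} + \frac{243750}{-222762} = \frac{-2 - 192296 + 2 \cdot 312481}{6 + \frac{40931}{2}} + 243750 \left(- \frac{1}{222762}\right) = \frac{-2 - 192296 + 624962}{\frac{40943}{2}} - \frac{40625}{37127} = 432664 \cdot \frac{2}{40943} - \frac{40625}{37127} = \frac{865328}{40943} - \frac{40625}{37127} = \frac{30463723281}{1520090761}$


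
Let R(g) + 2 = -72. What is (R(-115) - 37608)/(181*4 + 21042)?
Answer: -18841/10883 ≈ -1.7312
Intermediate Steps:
R(g) = -74 (R(g) = -2 - 72 = -74)
(R(-115) - 37608)/(181*4 + 21042) = (-74 - 37608)/(181*4 + 21042) = -37682/(724 + 21042) = -37682/21766 = -37682*1/21766 = -18841/10883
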